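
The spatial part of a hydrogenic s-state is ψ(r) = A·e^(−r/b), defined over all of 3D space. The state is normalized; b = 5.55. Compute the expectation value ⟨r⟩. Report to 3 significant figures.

⟨r⟩ ≈ 8.33

By definition ⟨r⟩ = ∫ r |ψ(r)|² 4πr² dr.
Using ∫₀^∞ rⁿ e^(−αr) dr = n!/αⁿ⁺¹, since the A² factors cancel between numerator and denominator, ⟨r⟩ = 3·b/2.
Putting b = 5.55 gives 8.325.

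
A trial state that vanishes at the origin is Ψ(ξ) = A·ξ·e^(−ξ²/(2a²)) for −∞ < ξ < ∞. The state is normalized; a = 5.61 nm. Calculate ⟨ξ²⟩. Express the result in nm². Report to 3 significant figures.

⟨ξ^2⟩ ≈ 47.2 nm^2

⟨ξ²⟩ = ∫ ξ^2 |Ψ|² dξ over the full domain.
Differentiating ∫e^(−αξ²) dξ = √(π/α) under α to get the higher moments, since the A² factors cancel between numerator and denominator, ⟨ξ²⟩ = 3·a^2/2.
With a = 5.61, ⟨ξ^2⟩ = 47.21.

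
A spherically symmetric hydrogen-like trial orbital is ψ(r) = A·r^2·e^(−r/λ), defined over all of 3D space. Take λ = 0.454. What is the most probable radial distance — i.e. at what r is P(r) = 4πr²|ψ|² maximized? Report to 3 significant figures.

Set d/dr [P(r) = 4πr²|ψ|²] = 0 and solve for r > 0.
Solving yields r = 3·λ.
With λ = 0.454, the most probable radial distance is 1.362.

r ≈ 1.36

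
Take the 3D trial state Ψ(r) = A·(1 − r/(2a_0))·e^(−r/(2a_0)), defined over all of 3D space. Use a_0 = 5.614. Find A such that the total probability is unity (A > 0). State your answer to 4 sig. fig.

Require ∫ |Ψ|² 4πr² dr = 1 over the whole domain.
With ∫₀^∞ r^4 e^(−αr) dr = 4!/α^5, ∫|Ψ|² 4πr² dr = A²·(8·π·a_0^3).
Hence A² = 1/[8·π·a_0^3].
Plugging in a_0 = 5.614 yields A = 0.014996.

A ≈ 0.01500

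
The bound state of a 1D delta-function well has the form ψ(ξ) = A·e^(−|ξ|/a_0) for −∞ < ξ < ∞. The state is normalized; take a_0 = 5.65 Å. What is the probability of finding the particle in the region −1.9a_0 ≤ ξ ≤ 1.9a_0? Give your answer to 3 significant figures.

P ≈ 0.978

P = ∫_{−1.9a_0}^{1.9a_0} |ψ(ξ)|² dξ.
With A² fixed by ∫|ψ|² = 1, i.e. A² = (a_0)^(−1), substitute and integrate.
By symmetry take twice the ξ ≥ 0 contribution in numerator and denominator; the 2's cancel. Let u = ξ/a_0; then A² and the length scale cancel, so P = ∫_{0}^{1.9} e^(-2·u) du ÷ ∫_{0}^{∞} e^(-2·u) du.
Using ∫ e^(-2·u) du = -e^(-2·u)/2, the numerator is 1/2 - e^(-19/5)/2 and the denominator is 1/2.
The result is P = 0.9776.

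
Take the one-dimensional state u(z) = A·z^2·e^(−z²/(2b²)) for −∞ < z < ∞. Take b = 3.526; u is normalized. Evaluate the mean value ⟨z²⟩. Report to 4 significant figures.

⟨z^2⟩ ≈ 31.08

⟨z²⟩ = ∫ z^2 |u|² dz over the full domain.
Differentiating ∫e^(−αz²) dz = √(π/α) under α to get the higher moments, since the A² factors cancel between numerator and denominator, ⟨z²⟩ = 5·b^2/2.
Putting b = 3.526 gives 31.082.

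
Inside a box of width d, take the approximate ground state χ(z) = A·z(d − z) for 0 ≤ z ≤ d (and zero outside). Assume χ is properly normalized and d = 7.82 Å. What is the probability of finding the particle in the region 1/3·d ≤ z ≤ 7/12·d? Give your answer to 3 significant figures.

The probability is P = ∫ |χ|² dz over [1/3·d, 7/12·d].
The normalization integral ∫|χ|²dz over the whole domain equals d^5/30·A², and A² cancels in the ratio.
In terms of u = z/d (A² and the length scale cancel between numerator and denominator), P = [∫_{1/3}^{7/12} u^2·(1 - u)^2 du] / [∫_{0}^{1} u^2·(1 - u)^2 du].
With ∫ u^2·(1 - u)^2 du = u^3·(6·u^2 - 15·u + 10)/30 + C, the region integral is ≈ 0.014783 and the full one is 1/30.
The result is P = 0.4435.

P ≈ 0.444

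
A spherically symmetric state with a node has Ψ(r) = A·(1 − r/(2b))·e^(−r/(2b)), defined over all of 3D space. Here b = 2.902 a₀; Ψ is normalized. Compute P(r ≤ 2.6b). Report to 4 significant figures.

P ≈ 0.05730

P = ∫ |Ψ|² 4πr² dr over r ≤ 2.6b.
The full normalization integral is A²·[8·π·b^3] = 1, fixing A².
Let u = r/b; then A², 4π and the length scale all cancel, so P = ∫_{0}^{2.6} u^2·(1 - u/2)^2·e^(-u) du ÷ ∫_{0}^{∞} u^2·(1 - u/2)^2·e^(-u) du.
An antiderivative of u^2·(1 - u/2)^2·e^(-u) is -(u^4/4 + u^2 + 2·u + 2)·e^(-u); evaluating from 0 to 2.6 gives ≈ 0.114610, while the full integral is 2.
The region integral divided by the full integral gives P = 0.057305.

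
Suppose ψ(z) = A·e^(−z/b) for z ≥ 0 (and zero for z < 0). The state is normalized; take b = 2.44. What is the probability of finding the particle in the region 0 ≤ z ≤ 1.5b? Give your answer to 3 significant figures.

P = ∫_{0}^{1.5b} |ψ(z)|² dz.
With A² fixed by ∫|ψ|² = 1, i.e. A² = (b/2)^(−1), substitute and integrate.
In terms of u = z/b (A² and the length scale cancel between numerator and denominator), P = [∫_{0}^{1.5} e^(-2·u) du] / [∫_{0}^{∞} e^(-2·u) du].
Using ∫ e^(-2·u) du = -e^(-2·u)/2, the numerator is 1/2 - e^(-3)/2 and the denominator is 1/2.
This works out to P = 0.9502.

P ≈ 0.950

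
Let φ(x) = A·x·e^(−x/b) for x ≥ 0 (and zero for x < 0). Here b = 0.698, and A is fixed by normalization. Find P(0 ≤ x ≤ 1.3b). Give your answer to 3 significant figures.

P = ∫_{0}^{1.3b} |φ(x)|² dx.
The normalization integral ∫|φ|²dx over the whole domain equals b^3/4·A², and A² cancels in the ratio.
Substituting u = x/b, A² and the length scale cancel in the ratio: P = ∫_{0}^{1.3} u^2·e^(-2·u) du / ∫_{0}^{∞} u^2·e^(-2·u) du.
Using ∫ u^2·e^(-2·u) du = -(2·u^2 + 2·u + 1)·e^(-2·u)/4, the numerator is 1/4 - 349·e^(-13/5)/200 and the denominator is 1/4.
This works out to P = 0.4816.

P ≈ 0.482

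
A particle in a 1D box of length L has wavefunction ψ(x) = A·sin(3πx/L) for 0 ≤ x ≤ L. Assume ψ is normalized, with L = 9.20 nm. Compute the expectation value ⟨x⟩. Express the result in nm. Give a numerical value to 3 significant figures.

⟨x⟩ ≈ 4.60 nm

The expectation value is the |ψ|²-weighted average of x: ∫ x|ψ|² dx.
Evaluating both integrals, ⟨x⟩ = L/2.
Putting L = 9.20 gives 4.600.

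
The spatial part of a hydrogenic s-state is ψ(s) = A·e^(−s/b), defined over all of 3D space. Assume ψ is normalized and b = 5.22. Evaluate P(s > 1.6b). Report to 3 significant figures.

P ≈ 0.380

With dV = 4πs²ds, the probability is ∫|ψ|² dV over s > 1.6b.
A² is fixed by ∫₀^∞ 4πs²|ψ|² ds = 1, i.e. A² = (π·b^3)^(−1).
In terms of u = s/b (A², 4π and the length scale all cancel between numerator and denominator), P = [∫_{1.6}^{∞} u^2·e^(-2·u) du] / [∫_{0}^{∞} u^2·e^(-2·u) du].
An antiderivative of u^2·e^(-2·u) is -(2·u^2 + 2·u + 1)·e^(-2·u)/4; evaluating from 1.6 to ∞ gives 233·e^(-16/5)/100, while the full integral is 1/4.
This evaluates to P = 0.3799.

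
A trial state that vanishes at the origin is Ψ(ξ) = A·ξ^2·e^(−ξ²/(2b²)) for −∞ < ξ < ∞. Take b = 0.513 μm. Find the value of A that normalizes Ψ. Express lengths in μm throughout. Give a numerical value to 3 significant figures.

We need A² ∫|f|² dξ = 1, taking the integral from −∞ to ∞.
With Ψ = A·ξ^2·e^(−ξ²/(2b²)), the integral evaluates to A²·[3·√(π)·b^5/4].
So A² = (3·√(π)·b^5/4)^(−1).
With b = 0.513: A² = 21.17 and A = 4.601.

A ≈ 4.60 μm^(-5/2)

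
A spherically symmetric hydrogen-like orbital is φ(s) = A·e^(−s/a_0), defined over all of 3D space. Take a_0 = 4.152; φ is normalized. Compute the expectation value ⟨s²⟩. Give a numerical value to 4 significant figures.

⟨s^2⟩ ≈ 51.72

By definition ⟨s²⟩ = ∫ s^2 |φ(s)|² 4πs² ds.
Evaluating both integrals, ⟨s²⟩ = 3·a_0^2.
With a_0 = 4.152, ⟨s^2⟩ = 51.717.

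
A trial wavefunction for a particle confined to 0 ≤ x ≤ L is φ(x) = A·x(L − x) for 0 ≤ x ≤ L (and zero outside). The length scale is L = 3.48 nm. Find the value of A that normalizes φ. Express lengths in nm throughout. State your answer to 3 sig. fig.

A ≈ 0.242 nm^(-5/2)

Require ∫ |φ|² dx = 1 over the whole domain.
Expanding the polynomial and integrating term by term, carrying out the integral gives A² · L^5/30.
So A² = (L^5/30)^(−1).
With L = 3.48: A² = 0.05878 and A = 0.2424.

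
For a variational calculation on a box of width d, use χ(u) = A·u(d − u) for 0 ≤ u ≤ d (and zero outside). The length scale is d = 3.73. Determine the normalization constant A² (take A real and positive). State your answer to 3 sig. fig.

Require ∫ |χ|² du = 1 over the whole domain.
The integral (without the A² prefactor) comes out to d^5/30.
Hence A² = 1/[d^5/30].
Substituting d = 3.73 gives A² = 0.04155, so A = 0.2038.

A^2 ≈ 0.0416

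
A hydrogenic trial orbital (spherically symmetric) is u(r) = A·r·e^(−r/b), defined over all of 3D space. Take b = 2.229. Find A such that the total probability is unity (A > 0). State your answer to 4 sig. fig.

Normalization requires ∫|u|² 4πr² dr = 1, integrated from 0 to ∞.
The angular integral contributes 4π, leaving ∫₀^∞ r²|u|² dr.
Using ∫₀^∞ rⁿ e^(−αr) dr = n!/αⁿ⁺¹, carrying out the integral gives A² · 3·π·b^5.
Hence A² = 1/[3·π·b^5].
Substituting b = 2.229 gives A² = 0.0019283, so A = 0.043913.

A ≈ 0.04391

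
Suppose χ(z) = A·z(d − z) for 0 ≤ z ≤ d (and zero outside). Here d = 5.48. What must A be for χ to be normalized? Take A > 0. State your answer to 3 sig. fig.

A ≈ 0.0779

Require ∫ |χ|² dz = 1 over the whole domain.
The integral (without the A² prefactor) comes out to d^5/30.
Setting this equal to 1 gives A² = 1/(d^5/30).
Substituting d = 5.48 gives A² = 0.006070, so A = 0.07791.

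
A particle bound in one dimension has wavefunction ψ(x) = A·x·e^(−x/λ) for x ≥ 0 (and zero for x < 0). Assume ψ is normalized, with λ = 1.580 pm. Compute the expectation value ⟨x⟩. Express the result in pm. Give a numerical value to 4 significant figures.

⟨x⟩ ≈ 2.370 pm

By definition ⟨x⟩ = ∫ x |ψ(x)|² dx.
Recall ∫₀^∞ x^m e^(−x/β) dx = m!·β^(m+1), evaluating both integrals, ⟨x⟩ = 3·λ/2.
Putting λ = 1.580 gives 2.3700.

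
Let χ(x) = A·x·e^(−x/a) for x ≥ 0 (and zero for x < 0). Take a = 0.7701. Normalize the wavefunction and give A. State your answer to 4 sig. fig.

A ≈ 2.959

We need A² ∫|f|² dx = 1, taking the integral from 0 to ∞.
Using ∫₀^∞ xⁿ e^(−αx) dx = n!/αⁿ⁺¹, with χ = A·x·e^(−x/a), the integral evaluates to A²·[a^3/4].
Plugging in a = 0.7701 yields A = 2.9594.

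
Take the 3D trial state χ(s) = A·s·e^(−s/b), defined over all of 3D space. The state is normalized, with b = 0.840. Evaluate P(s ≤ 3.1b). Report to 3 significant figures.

Integrate the radial probability density 4πs²|χ|² over s ≤ 3.1b.
Normalization gives A² = 1/(3·π·b^5).
Substituting u = s/b, A², 4π and the length scale all cancel in the ratio: P = ∫_{0}^{3.1} u^4·e^(-2·u) du / ∫_{0}^{∞} u^4·e^(-2·u) du.
With ∫ u^4·e^(-2·u) du = -(u^4/2 + u^3 + 3·u^2/2 + 3·u/2 + 3/4)·e^(-2·u) + C, the region integral is ≈ 0.55562 and the full one is 3/4.
Taking the ratio yields P = 0.7408.

P ≈ 0.741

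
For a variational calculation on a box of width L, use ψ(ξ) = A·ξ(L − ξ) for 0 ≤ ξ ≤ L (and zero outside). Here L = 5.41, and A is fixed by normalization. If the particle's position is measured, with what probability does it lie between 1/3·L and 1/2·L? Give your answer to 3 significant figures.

P = ∫_{1/3·L}^{1/2·L} |ψ(ξ)|² dξ.
With A² fixed by ∫|ψ|² = 1, i.e. A² = (L^5/30)^(−1), substitute and integrate.
Substituting u = ξ/L, A² and the length scale cancel in the ratio: P = ∫_{1/3}^{1/2} u^2·(1 - u)^2 du / ∫_{0}^{1} u^2·(1 - u)^2 du.
Using ∫ u^2·(1 - u)^2 du = u^3·(6·u^2 - 15·u + 10)/30, the numerator is 47/4860 and the denominator is 1/30.
Taking the ratio, P = 47/162.

P ≈ 0.290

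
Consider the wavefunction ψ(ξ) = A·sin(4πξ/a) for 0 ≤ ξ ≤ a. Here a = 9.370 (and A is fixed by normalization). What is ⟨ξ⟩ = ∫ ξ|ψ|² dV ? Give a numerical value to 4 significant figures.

By definition ⟨ξ⟩ = ∫ ξ |ψ(ξ)|² dξ.
With ∫₀^a sin²(nπξ/a) dξ = a/2, the ratio of the moment integral to the normalization integral gives ⟨ξ⟩ = a/2.
With a = 9.370, ⟨ξ⟩ = 4.6850.

⟨ξ⟩ ≈ 4.685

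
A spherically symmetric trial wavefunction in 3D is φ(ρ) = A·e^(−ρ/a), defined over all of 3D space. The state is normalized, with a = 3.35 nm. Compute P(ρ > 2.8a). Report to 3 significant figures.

P ≈ 0.0824

Integrate the radial probability density 4πρ²|φ|² over ρ > 2.8a.
Normalization gives A² = 1/(π·a^3).
Let u = ρ/a; then A², 4π and the length scale all cancel, so P = ∫_{2.8}^{∞} u^2·e^(-2·u) du ÷ ∫_{0}^{∞} u^2·e^(-2·u) du.
An antiderivative of u^2·e^(-2·u) is -(2·u^2 + 2·u + 1)·e^(-2·u)/4; evaluating from 2.8 to ∞ gives 557·e^(-28/5)/100, while the full integral is 1/4.
This evaluates to P = 0.08239.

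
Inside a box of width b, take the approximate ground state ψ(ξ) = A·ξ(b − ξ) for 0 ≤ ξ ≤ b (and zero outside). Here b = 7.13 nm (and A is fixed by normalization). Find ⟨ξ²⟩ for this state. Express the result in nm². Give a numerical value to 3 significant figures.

⟨ξ^2⟩ ≈ 14.5 nm^2

⟨ξ²⟩ = ∫ ξ^2 |ψ|² dξ over the full domain.
Expanding the polynomial and integrating term by term, evaluating both integrals, ⟨ξ²⟩ = 2·b^2/7.
Putting b = 7.13 gives 14.52.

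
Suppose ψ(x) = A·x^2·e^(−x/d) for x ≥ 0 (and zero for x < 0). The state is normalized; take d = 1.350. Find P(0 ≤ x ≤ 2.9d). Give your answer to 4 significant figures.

P = ∫_{0}^{2.9d} |ψ(x)|² dx.
With A² fixed by ∫|ψ|² = 1, i.e. A² = (3·d^5/4)^(−1), substitute and integrate.
Substituting u = x/d, A² and the length scale cancel in the ratio: P = ∫_{0}^{2.9} u^4·e^(-2·u) du / ∫_{0}^{∞} u^4·e^(-2·u) du.
An antiderivative of u^4·e^(-2·u) is -(u^4/2 + u^3 + 3·u^2/2 + 3·u/2 + 3/4)·e^(-2·u); evaluating from 0 to 2.9 gives ≈ 0.515461, while the full integral is 3/4.
This works out to P = 0.68728.

P ≈ 0.6873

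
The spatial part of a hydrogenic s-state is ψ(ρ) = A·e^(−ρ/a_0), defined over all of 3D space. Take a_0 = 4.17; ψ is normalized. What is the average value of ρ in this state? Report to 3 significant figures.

⟨ρ⟩ ≈ 6.26

⟨ρ⟩ = ∫ ρ |ψ|² 4πρ² dρ over the full domain.
Since the A² factors cancel between numerator and denominator, ⟨ρ⟩ = 3·a_0/2.
Putting a_0 = 4.17 gives 6.255.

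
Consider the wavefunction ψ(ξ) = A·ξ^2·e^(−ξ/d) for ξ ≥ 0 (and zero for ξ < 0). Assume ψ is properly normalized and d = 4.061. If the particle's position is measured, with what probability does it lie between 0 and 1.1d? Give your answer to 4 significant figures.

|ψ|² is the probability density, so P = ∫_{0}^{1.1d} |ψ|² dξ.
The normalization integral ∫|ψ|²dξ over the whole domain equals 3·d^5/4·A², and A² cancels in the ratio.
Let u = ξ/d; then A² and the length scale cancel, so P = ∫_{0}^{1.1} u^4·e^(-2·u) du ÷ ∫_{0}^{∞} u^4·e^(-2·u) du.
With ∫ u^4·e^(-2·u) du = -(u^4/2 + u^3 + 3·u^2/2 + 3·u/2 + 3/4)·e^(-2·u) + C, the region integral is ≈ 0.0543722 and the full one is 3/4.
Taking the ratio, P = 0.072496.

P ≈ 0.07250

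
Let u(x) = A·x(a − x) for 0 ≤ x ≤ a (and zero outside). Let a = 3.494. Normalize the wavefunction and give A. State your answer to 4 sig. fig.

A ≈ 0.2400

The normalization condition is ∫|u|² dx = 1 from 0 to a.
With u = A·x(a − x), the integral evaluates to A²·[a^5/30].
Hence A² = 1/[a^5/30].
Substituting a = 3.494 gives A² = 0.057611, so A = 0.24002.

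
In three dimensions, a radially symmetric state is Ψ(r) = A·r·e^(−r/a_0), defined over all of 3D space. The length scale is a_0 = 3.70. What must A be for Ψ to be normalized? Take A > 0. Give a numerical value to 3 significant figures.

Require ∫ |Ψ|² 4πr² dr = 1 over the whole domain.
Using ∫₀^∞ rⁿ e^(−αr) dr = n!/αⁿ⁺¹, the integral (without the A² prefactor) comes out to 3·π·a_0^5.
Plugging in a_0 = 3.70 yields A = 0.01237.

A ≈ 0.0124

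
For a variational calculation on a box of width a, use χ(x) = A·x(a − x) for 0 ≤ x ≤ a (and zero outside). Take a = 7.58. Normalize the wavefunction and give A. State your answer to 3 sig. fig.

Require ∫ |χ|² dx = 1 over the whole domain.
Expanding the polynomial and integrating term by term, carrying out the integral gives A² · a^5/30.
Substituting a = 7.58 gives A² = 0.001199, so A = 0.03462.

A ≈ 0.0346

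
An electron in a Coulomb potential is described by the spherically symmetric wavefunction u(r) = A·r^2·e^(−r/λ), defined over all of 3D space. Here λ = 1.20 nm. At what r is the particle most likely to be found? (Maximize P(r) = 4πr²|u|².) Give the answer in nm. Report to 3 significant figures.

The maximum of P(r) = 4πr²|u|² occurs where its derivative vanishes.
Solving yields r = 3·λ.
With λ = 1.20, the most probable radial distance is 3.600 nm.

r ≈ 3.60 nm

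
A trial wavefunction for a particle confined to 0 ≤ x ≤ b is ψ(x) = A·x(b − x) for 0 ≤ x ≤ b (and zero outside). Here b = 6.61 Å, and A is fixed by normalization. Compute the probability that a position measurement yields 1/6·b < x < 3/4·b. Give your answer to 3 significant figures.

P = ∫_{1/6·b}^{3/4·b} |ψ(x)|² dx.
With A² fixed by ∫|ψ|² = 1, i.e. A² = (b^5/30)^(−1), substitute and integrate.
Let u = x/b; then A² and the length scale cancel, so P = ∫_{1/6}^{3/4} u^2·(1 - u)^2 du ÷ ∫_{0}^{1} u^2·(1 - u)^2 du.
Using ∫ u^2·(1 - u)^2 du = u^3·(6·u^2 - 15·u + 10)/30, the numerator is ≈ 0.028700 and the denominator is 1/30.
Taking the ratio, P = 0.8610.

P ≈ 0.861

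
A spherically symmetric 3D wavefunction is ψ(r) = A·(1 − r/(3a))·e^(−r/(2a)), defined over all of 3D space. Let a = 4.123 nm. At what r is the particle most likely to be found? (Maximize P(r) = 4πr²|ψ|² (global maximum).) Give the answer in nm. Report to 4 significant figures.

The maximum of P(r) = 4πr²|ψ|² occurs where its derivative vanishes.
This gives r = a.
With a = 4.123, the most probable radial distance is 4.1230 nm.

r ≈ 4.123 nm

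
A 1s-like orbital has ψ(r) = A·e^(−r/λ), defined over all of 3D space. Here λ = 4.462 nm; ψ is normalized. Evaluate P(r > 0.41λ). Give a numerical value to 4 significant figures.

Integrate the radial probability density 4πr²|ψ|² over r > 0.41λ.
Normalization gives A² = 1/(π·λ^3).
In terms of u = r/λ (A², 4π and the length scale all cancel between numerator and denominator), P = [∫_{0.41}^{∞} u^2·e^(-2·u) du] / [∫_{0}^{∞} u^2·e^(-2·u) du].
Using ∫ u^2·e^(-2·u) du = -(2·u^2 + 2·u + 1)·e^(-2·u)/4, the numerator is ≈ 0.237415 and the denominator is 1/4.
This evaluates to P = 0.94966.

P ≈ 0.9497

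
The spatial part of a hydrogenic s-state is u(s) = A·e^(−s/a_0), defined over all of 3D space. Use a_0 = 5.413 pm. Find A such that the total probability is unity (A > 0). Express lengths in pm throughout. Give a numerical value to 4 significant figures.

Normalization requires ∫|u|² 4πs² ds = 1, integrated from 0 to ∞.
Recall ∫₀^∞ s^m e^(−s/β) ds = m!·β^(m+1), with u = A·e^(−s/a_0), the integral evaluates to A²·[π·a_0^3].
Setting this equal to 1 gives A² = 1/(π·a_0^3).
With a_0 = 5.413: A² = 0.0020069 and A = 0.044799.

A ≈ 0.04480 pm^(-3/2)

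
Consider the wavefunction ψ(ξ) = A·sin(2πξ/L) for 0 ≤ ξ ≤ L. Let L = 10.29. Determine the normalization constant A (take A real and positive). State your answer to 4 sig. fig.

A ≈ 0.4409

Require ∫ |ψ|² dξ = 1 over the whole domain.
Using sin²θ = (1 − cos 2θ)/2, with ψ = A·sin(2πξ/L), the integral evaluates to A²·[L/2].
So A² = (L/2)^(−1).
Substituting L = 10.29 gives A² = 0.19436, so A = 0.44087.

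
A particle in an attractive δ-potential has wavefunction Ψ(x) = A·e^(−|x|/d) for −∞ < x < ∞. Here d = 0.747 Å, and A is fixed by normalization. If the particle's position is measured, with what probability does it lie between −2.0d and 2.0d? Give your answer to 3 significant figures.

P ≈ 0.982

P = ∫_{−2.0d}^{2.0d} |Ψ(x)|² dx.
With A² fixed by ∫|Ψ|² = 1, i.e. A² = (d)^(−1), substitute and integrate.
Both integrals are even about x = 0, so only the x ≥ 0 halves are needed (the factors of 2 cancel). Let u = x/d; then A² and the length scale cancel, so P = ∫_{0}^{2.0} e^(-2·u) du ÷ ∫_{0}^{∞} e^(-2·u) du.
An antiderivative of e^(-2·u) is -e^(-2·u)/2; evaluating from 0 to 2.0 gives 1/2 - e^(-4)/2, while the full integral is 1/2.
Taking the ratio, P = 0.9817.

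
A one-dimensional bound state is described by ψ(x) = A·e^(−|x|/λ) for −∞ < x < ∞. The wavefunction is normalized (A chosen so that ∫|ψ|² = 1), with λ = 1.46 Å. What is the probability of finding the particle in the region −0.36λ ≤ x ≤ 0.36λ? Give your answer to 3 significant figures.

The probability is P = ∫ |ψ|² dx over [−0.36λ, 0.36λ].
With A² fixed by ∫|ψ|² = 1, i.e. A² = (λ)^(−1), substitute and integrate.
By symmetry take twice the x ≥ 0 contribution in numerator and denominator; the 2's cancel. Substituting u = x/λ, A² and the length scale cancel in the ratio: P = ∫_{0}^{0.36} e^(-2·u) du / ∫_{0}^{∞} e^(-2·u) du.
Using ∫ e^(-2·u) du = -e^(-2·u)/2, the numerator is 1/2 - e^(-18/25)/2 and the denominator is 1/2.
The result is P = 0.5132.

P ≈ 0.513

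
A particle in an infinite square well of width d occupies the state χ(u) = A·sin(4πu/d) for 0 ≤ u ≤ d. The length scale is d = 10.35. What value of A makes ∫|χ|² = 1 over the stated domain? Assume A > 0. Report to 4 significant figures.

Require ∫ |χ|² du = 1 over the whole domain.
With ∫₀^d sin²(nπu/d) du = d/2, with χ = A·sin(4πu/d), the integral evaluates to A²·[d/2].
Setting this equal to 1 gives A² = 1/(d/2).
Plugging in d = 10.35 yields A = 0.43959.

A ≈ 0.4396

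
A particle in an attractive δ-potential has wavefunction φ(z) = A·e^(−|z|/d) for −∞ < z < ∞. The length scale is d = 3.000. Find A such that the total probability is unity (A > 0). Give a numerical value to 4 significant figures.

We need A² ∫|f|² dz = 1, taking the integral from −∞ to ∞.
The integral (without the A² prefactor) comes out to d.
Setting this equal to 1 gives A² = 1/(d).
With d = 3.000: A² = 0.33333 and A = 0.57735.

A ≈ 0.5774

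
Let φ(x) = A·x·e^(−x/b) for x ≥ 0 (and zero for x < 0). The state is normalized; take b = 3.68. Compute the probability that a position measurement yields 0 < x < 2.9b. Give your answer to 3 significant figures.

P ≈ 0.928

P = ∫_{0}^{2.9b} |φ(x)|² dx.
The normalization integral ∫|φ|²dx over the whole domain equals b^3/4·A², and A² cancels in the ratio.
Let u = x/b; then A² and the length scale cancel, so P = ∫_{0}^{2.9} u^2·e^(-2·u) du ÷ ∫_{0}^{∞} u^2·e^(-2·u) du.
Using ∫ u^2·e^(-2·u) du = -(2·u^2 + 2·u + 1)·e^(-2·u)/4, the numerator is 1/4 - 1181·e^(-29/5)/200 and the denominator is 1/4.
Taking the ratio, P = 0.9285.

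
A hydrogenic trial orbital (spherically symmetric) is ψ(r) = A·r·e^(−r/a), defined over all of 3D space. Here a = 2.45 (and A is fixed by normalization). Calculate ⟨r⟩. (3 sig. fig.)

The expectation value is the |ψ|²-weighted average of r: ∫ r|ψ|² 4πr² dr.
Evaluating both integrals, ⟨r⟩ = 5·a/2.
Putting a = 2.45 gives 6.125.

⟨r⟩ ≈ 6.13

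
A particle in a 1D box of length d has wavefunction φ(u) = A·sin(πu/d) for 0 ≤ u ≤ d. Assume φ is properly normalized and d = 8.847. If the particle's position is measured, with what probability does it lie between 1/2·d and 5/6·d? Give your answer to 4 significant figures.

P = ∫_{1/2·d}^{5/6·d} |φ(u)|² du.
Since A² = 1/(d/2), this is the region integral divided by the full normalization integral.
Let t = u/d; then A² and the length scale cancel, so P = ∫_{1/2}^{5/6} sin(π·t)^2 dt ÷ ∫_{0}^{1} sin(π·t)^2 dt.
Using ∫ sin(π·t)^2 dt = t/2 - sin(2·π·t)/(4·π), the numerator is √(3)/(8·π) + 1/6 and the denominator is 1/2.
The result is P = (√(3)/4 + π/3)/π.

P ≈ 0.4712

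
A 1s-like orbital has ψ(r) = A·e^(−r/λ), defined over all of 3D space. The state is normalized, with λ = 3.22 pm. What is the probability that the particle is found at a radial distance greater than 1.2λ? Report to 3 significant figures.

P ≈ 0.570

With dV = 4πr²dr, the probability is ∫|ψ|² dV over r > 1.2λ.
A² is fixed by ∫₀^∞ 4πr²|ψ|² dr = 1, i.e. A² = (π·λ^3)^(−1).
Substituting u = r/λ, A², 4π and the length scale all cancel in the ratio: P = ∫_{1.2}^{∞} u^2·e^(-2·u) du / ∫_{0}^{∞} u^2·e^(-2·u) du.
Using ∫ u^2·e^(-2·u) du = -(2·u^2 + 2·u + 1)·e^(-2·u)/4, the numerator is 157·e^(-12/5)/100 and the denominator is 1/4.
This evaluates to P = 0.5697.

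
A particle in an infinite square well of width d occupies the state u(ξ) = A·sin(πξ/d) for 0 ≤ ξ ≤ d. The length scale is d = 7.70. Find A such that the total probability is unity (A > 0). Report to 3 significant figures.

A ≈ 0.510

Normalization requires ∫|u|² dξ = 1, integrated from 0 to d.
With ∫₀^d sin²(nπξ/d) dξ = d/2, ∫|u|² dξ = A²·(d/2).
Hence A² = 1/[d/2].
Plugging in d = 7.70 yields A = 0.5096.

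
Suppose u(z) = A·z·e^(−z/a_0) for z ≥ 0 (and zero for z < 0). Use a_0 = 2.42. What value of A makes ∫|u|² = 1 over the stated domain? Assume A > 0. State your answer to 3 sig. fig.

A ≈ 0.531

The normalization condition is ∫|u|² dz = 1 from 0 to ∞.
The integral (without the A² prefactor) comes out to a_0^3/4.
Hence A² = 1/[a_0^3/4].
Plugging in a_0 = 2.42 yields A = 0.5313.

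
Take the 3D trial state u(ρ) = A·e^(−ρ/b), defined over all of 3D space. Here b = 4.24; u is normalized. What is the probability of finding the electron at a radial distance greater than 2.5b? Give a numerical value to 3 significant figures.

With dV = 4πρ²dρ, the probability is ∫|u|² dV over ρ > 2.5b.
Normalization gives A² = 1/(π·b^3).
Substituting t = ρ/b, A², 4π and the length scale all cancel in the ratio: P = ∫_{2.5}^{∞} t^2·e^(-2·t) dt / ∫_{0}^{∞} t^2·e^(-2·t) dt.
An antiderivative of t^2·e^(-2·t) is -(2·t^2 + 2·t + 1)·e^(-2·t)/4; evaluating from 2.5 to ∞ gives 37·e^(-5)/8, while the full integral is 1/4.
This evaluates to P = 0.1247.

P ≈ 0.125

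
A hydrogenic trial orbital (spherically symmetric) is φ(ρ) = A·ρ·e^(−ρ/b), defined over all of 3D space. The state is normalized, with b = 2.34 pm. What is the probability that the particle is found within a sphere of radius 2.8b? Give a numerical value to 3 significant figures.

P ≈ 0.658

P = ∫ |φ|² 4πρ² dρ over ρ ≤ 2.8b.
A² is fixed by ∫₀^∞ 4πρ²|φ|² dρ = 1, i.e. A² = (3·π·b^5)^(−1).
In terms of u = ρ/b (A², 4π and the length scale all cancel between numerator and denominator), P = [∫_{0}^{2.8} u^4·e^(-2·u) du] / [∫_{0}^{∞} u^4·e^(-2·u) du].
With ∫ u^4·e^(-2·u) du = -(u^4/2 + u^3 + 3·u^2/2 + 3·u/2 + 3/4)·e^(-2·u) + C, the region integral is ≈ 0.49339 and the full one is 3/4.
The region integral divided by the full integral gives P = 0.6578.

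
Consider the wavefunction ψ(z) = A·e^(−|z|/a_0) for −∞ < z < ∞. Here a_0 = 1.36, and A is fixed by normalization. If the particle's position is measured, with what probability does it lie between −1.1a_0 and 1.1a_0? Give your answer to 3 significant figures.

P ≈ 0.889

|ψ|² is the probability density, so P = ∫_{−1.1a_0}^{1.1a_0} |ψ|² dz.
With A² fixed by ∫|ψ|² = 1, i.e. A² = (a_0)^(−1), substitute and integrate.
Both integrals are even about z = 0, so only the z ≥ 0 halves are needed (the factors of 2 cancel). In terms of u = z/a_0 (A² and the length scale cancel between numerator and denominator), P = [∫_{0}^{1.1} e^(-2·u) du] / [∫_{0}^{∞} e^(-2·u) du].
Using ∫ e^(-2·u) du = -e^(-2·u)/2, the numerator is 1/2 - e^(-11/5)/2 and the denominator is 1/2.
This works out to P = 0.8892.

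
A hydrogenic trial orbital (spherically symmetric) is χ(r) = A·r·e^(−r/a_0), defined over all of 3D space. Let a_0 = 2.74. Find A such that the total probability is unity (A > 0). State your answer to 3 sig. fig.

Normalization requires ∫|χ|² 4πr² dr = 1, integrated from 0 to ∞.
(Spherical symmetry: dV = 4πr² dr.)
The integral (without the A² prefactor) comes out to 3·π·a_0^5.
With a_0 = 2.74: A² = 0.0006870 and A = 0.02621.

A ≈ 0.0262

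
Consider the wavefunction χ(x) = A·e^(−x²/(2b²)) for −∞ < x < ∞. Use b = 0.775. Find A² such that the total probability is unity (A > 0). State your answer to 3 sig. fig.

Normalization requires ∫|χ|² dx = 1, integrated from −∞ to ∞.
Carrying out the integral gives A² · √(π)·b.
Substituting b = 0.775 gives A² = 0.7280, so A = 0.8532.

A^2 ≈ 0.728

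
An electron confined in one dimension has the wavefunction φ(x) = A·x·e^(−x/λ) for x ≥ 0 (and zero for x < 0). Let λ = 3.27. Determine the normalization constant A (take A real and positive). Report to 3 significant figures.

Normalization requires ∫|φ|² dx = 1, integrated from 0 to ∞.
With φ = A·x·e^(−x/λ), the integral evaluates to A²·[λ^3/4].
Setting this equal to 1 gives A² = 1/(λ^3/4).
With λ = 3.27: A² = 0.1144 and A = 0.3382.

A ≈ 0.338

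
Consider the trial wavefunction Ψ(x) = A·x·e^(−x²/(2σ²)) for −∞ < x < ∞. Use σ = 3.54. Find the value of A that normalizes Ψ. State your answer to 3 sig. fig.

A ≈ 0.159

Normalization requires ∫|Ψ|² dx = 1, integrated from −∞ to ∞.
The integral (without the A² prefactor) comes out to √(π)·σ^3/2.
So A² = (√(π)·σ^3/2)^(−1).
With σ = 3.54: A² = 0.02544 and A = 0.1595.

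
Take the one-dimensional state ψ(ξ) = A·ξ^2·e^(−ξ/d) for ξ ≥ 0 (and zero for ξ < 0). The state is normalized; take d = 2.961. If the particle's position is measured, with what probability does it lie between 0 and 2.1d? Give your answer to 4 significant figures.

The probability is P = ∫ |ψ|² dξ over [0, 2.1d].
Since A² = 1/(3·d^5/4), this is the region integral divided by the full normalization integral.
Substituting u = ξ/d, A² and the length scale cancel in the ratio: P = ∫_{0}^{2.1} u^4·e^(-2·u) du / ∫_{0}^{∞} u^4·e^(-2·u) du.
An antiderivative of u^4·e^(-2·u) is -(u^4/2 + u^3 + 3·u^2/2 + 3·u/2 + 3/4)·e^(-2·u); evaluating from 0 to 2.1 gives ≈ 0.307630, while the full integral is 3/4.
This works out to P = 0.41017.

P ≈ 0.4102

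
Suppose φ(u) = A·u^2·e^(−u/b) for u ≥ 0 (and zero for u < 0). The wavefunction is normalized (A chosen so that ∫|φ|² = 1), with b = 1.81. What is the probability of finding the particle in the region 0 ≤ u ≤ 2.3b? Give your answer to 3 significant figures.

P ≈ 0.487

The probability is P = ∫ |φ|² du over [0, 2.3b].
With A² fixed by ∫|φ|² = 1, i.e. A² = (3·b^5/4)^(−1), substitute and integrate.
In terms of t = u/b (A² and the length scale cancel between numerator and denominator), P = [∫_{0}^{2.3} t^4·e^(-2·t) dt] / [∫_{0}^{∞} t^4·e^(-2·t) dt].
Using ∫ t^4·e^(-2·t) dt = -(t^4/2 + t^3 + 3·t^2/2 + 3·t/2 + 3/4)·e^(-2·t), the numerator is ≈ 0.36507 and the denominator is 3/4.
The result is P = 0.4868.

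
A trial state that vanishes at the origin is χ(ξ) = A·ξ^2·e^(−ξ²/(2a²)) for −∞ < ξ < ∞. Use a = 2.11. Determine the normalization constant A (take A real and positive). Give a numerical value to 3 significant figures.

Require ∫ |χ|² dξ = 1 over the whole domain.
Differentiating ∫e^(−αξ²) dξ = √(π/α) under α to get the higher moments, with χ = A·ξ^2·e^(−ξ²/(2a²)), the integral evaluates to A²·[3·√(π)·a^5/4].
Plugging in a = 2.11 yields A = 0.1341.

A ≈ 0.134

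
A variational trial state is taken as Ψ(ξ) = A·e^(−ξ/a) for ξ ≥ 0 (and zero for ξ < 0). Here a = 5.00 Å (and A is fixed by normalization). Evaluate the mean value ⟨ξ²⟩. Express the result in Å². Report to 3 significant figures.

⟨ξ^2⟩ ≈ 12.5 Å^2

⟨ξ²⟩ = ∫ ξ^2 |Ψ|² dξ over the full domain.
Since the A² factors cancel between numerator and denominator, ⟨ξ²⟩ = a^2/2.
With a = 5.00, ⟨ξ^2⟩ = 12.50.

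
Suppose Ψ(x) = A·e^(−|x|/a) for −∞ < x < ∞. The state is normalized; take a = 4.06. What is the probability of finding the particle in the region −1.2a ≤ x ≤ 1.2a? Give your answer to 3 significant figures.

P ≈ 0.909

|Ψ|² is the probability density, so P = ∫_{−1.2a}^{1.2a} |Ψ|² dx.
With A² fixed by ∫|Ψ|² = 1, i.e. A² = (a)^(−1), substitute and integrate.
By symmetry take twice the x ≥ 0 contribution in numerator and denominator; the 2's cancel. In terms of u = x/a (A² and the length scale cancel between numerator and denominator), P = [∫_{0}^{1.2} e^(-2·u) du] / [∫_{0}^{∞} e^(-2·u) du].
An antiderivative of e^(-2·u) is -e^(-2·u)/2; evaluating from 0 to 1.2 gives 1/2 - e^(-12/5)/2, while the full integral is 1/2.
The result is P = 0.9093.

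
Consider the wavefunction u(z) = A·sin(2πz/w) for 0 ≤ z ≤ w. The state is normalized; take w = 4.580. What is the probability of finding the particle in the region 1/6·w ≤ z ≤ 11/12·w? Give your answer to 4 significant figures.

The probability is P = ∫ |u|² dz over [1/6·w, 11/12·w].
Since A² = 1/(w/2), this is the region integral divided by the full normalization integral.
Substituting t = z/w, A² and the length scale cancel in the ratio: P = ∫_{1/6}^{11/12} sin(2·π·t)^2 dt / ∫_{0}^{1} sin(2·π·t)^2 dt.
With ∫ sin(2·π·t)^2 dt = t/2 - sin(4·π·t)/(8·π) + C, the region integral is √(3)/(8·π) + 3/8 and the full one is 1/2.
Taking the ratio, P = (√(3) + 3·π)/(4·π).

P ≈ 0.8878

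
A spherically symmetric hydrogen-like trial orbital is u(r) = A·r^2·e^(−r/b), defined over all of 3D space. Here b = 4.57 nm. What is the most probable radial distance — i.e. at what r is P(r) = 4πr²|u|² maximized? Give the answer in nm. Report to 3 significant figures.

r ≈ 13.7 nm

The maximum of P(r) = 4πr²|u|² occurs where its derivative vanishes.
This gives r = 3·b.
With b = 4.57, the most probable radial distance is 13.71 nm.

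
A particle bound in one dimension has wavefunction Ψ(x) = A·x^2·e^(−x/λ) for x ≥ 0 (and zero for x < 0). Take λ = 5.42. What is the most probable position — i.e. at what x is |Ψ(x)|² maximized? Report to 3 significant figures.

Set d/dx [|Ψ(x)|²] = 0 and solve for x > 0.
Solving yields x = 2·λ.
With λ = 5.42, the most probable position is 10.84.

x ≈ 10.8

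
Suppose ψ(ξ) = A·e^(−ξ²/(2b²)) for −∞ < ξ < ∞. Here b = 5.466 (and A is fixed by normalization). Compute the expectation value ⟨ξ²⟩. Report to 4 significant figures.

⟨ξ^2⟩ ≈ 14.94

By definition ⟨ξ²⟩ = ∫ ξ^2 |ψ(ξ)|² dξ.
With ∫_{−∞}^{∞} ξ^(2m) e^(−αξ²) dξ = (2m−1)!!·√π / (2^m α^(m+1/2)), the ratio of the moment integral to the normalization integral gives ⟨ξ²⟩ = b^2/2.
With b = 5.466, ⟨ξ^2⟩ = 14.939.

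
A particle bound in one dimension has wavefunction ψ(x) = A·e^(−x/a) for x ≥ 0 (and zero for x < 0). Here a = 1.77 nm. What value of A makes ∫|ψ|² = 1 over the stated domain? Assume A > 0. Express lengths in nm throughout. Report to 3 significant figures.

A ≈ 1.06 nm^(-1/2)

Require ∫ |ψ|² dx = 1 over the whole domain.
Using ∫₀^∞ xⁿ e^(−αx) dx = n!/αⁿ⁺¹, ∫|ψ|² dx = A²·(a/2).
Hence A² = 1/[a/2].
With a = 1.77: A² = 1.130 and A = 1.063.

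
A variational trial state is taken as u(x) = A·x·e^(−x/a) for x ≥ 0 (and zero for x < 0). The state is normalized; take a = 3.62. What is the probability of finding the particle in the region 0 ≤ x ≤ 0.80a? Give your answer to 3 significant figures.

P ≈ 0.217

|u|² is the probability density, so P = ∫_{0}^{0.80a} |u|² dx.
The normalization integral ∫|u|²dx over the whole domain equals a^3/4·A², and A² cancels in the ratio.
Let t = x/a; then A² and the length scale cancel, so P = ∫_{0}^{0.80} t^2·e^(-2·t) dt ÷ ∫_{0}^{∞} t^2·e^(-2·t) dt.
An antiderivative of t^2·e^(-2·t) is -(2·t^2 + 2·t + 1)·e^(-2·t)/4; evaluating from 0 to 0.80 gives 1/4 - 97·e^(-8/5)/100, while the full integral is 1/4.
The result is P = 0.2166.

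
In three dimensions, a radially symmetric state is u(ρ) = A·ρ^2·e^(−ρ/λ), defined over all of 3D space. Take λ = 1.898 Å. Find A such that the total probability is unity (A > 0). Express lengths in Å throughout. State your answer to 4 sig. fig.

A ≈ 0.01263 Å^(-7/2)

We need A² ∫|f|² 4πρ² dρ = 1, taking the integral from 0 to ∞.
In 3D with spherical symmetry the volume element is 4πρ² dρ.
Recall ∫₀^∞ ρ^m e^(−ρ/β) dρ = m!·β^(m+1), carrying out the integral gives A² · 45·π·λ^7/2.
With λ = 1.898: A² = 0.00015944 and A = 0.012627.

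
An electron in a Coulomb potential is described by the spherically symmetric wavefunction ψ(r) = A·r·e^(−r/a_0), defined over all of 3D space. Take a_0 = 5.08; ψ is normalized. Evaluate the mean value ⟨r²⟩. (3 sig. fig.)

By definition ⟨r²⟩ = ∫ r^2 |ψ(r)|² 4πr² dr.
Recall ∫₀^∞ r^m e^(−r/β) dr = m!·β^(m+1), the ratio of the moment integral to the normalization integral gives ⟨r²⟩ = 15·a_0^2/2.
Putting a_0 = 5.08 gives 193.5.

⟨r^2⟩ ≈ 194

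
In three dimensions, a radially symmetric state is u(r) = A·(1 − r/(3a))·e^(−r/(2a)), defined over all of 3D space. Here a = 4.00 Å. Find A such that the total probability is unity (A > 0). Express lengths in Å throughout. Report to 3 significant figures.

Require ∫ |u|² 4πr² dr = 1 over the whole domain.
In 3D with spherical symmetry the volume element is 4πr² dr.
Carrying out the integral gives A² · 8·π·a^3/3.
Setting this equal to 1 gives A² = 1/(8·π·a^3/3).
Plugging in a = 4.00 yields A = 0.04319.

A ≈ 0.0432 Å^(-3/2)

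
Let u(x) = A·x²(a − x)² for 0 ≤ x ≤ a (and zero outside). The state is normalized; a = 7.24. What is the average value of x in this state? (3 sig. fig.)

By definition ⟨x⟩ = ∫ x |u(x)|² dx.
Expanding the polynomial and integrating term by term, evaluating both integrals, ⟨x⟩ = a/2.
Putting a = 7.24 gives 3.620.

⟨x⟩ ≈ 3.62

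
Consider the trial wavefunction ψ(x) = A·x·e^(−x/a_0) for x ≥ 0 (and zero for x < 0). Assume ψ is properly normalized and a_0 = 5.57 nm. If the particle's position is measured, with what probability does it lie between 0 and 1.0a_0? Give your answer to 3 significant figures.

P ≈ 0.323

The probability is P = ∫ |ψ|² dx over [0, 1.0a_0].
The normalization integral ∫|ψ|²dx over the whole domain equals a_0^3/4·A², and A² cancels in the ratio.
Let u = x/a_0; then A² and the length scale cancel, so P = ∫_{0}^{1.0} u^2·e^(-2·u) du ÷ ∫_{0}^{∞} u^2·e^(-2·u) du.
An antiderivative of u^2·e^(-2·u) is -(2·u^2 + 2·u + 1)·e^(-2·u)/4; evaluating from 0 to 1.0 gives 1/4 - 5·e^(-2)/4, while the full integral is 1/4.
This works out to P = 0.3233.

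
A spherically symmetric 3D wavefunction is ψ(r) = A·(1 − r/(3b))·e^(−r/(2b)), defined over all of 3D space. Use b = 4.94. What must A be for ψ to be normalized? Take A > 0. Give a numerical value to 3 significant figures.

A ≈ 0.0315

We need A² ∫|f|² 4πr² dr = 1, taking the integral from 0 to ∞.
Recall ∫₀^∞ r^m e^(−r/β) dr = m!·β^(m+1), carrying out the integral gives A² · 8·π·b^3/3.
Plugging in b = 4.94 yields A = 0.03147.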